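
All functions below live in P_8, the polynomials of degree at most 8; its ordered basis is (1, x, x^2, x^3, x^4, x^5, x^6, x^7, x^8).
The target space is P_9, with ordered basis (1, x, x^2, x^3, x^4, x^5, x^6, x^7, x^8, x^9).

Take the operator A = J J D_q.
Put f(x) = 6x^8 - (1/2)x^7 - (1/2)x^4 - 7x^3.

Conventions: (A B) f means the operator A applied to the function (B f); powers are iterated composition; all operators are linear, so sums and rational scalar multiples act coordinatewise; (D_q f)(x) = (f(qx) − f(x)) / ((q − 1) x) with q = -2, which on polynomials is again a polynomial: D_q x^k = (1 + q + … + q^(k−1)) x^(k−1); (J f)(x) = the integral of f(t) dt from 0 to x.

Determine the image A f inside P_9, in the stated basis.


D_q f = -510x^7 - (43/2)x^6 + (5/2)x^3 - 21x^2
J D_q f = -(255/4)x^8 - (43/14)x^7 + (5/8)x^4 - 7x^3
J J D_q f = -(85/12)x^9 - (43/112)x^8 + (1/8)x^5 - (7/4)x^4

the result is g(x) = -(85/12)x^9 - (43/112)x^8 + (1/8)x^5 - (7/4)x^4


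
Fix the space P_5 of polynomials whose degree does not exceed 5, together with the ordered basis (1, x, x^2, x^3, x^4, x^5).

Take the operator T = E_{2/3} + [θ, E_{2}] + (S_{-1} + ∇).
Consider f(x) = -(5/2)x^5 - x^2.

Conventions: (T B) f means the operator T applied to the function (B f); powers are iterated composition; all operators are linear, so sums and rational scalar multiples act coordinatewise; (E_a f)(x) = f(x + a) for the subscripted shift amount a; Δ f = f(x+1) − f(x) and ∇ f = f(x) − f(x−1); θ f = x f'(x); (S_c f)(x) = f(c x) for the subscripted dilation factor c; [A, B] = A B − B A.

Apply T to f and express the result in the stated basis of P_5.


the result is g(x) = (25/6)x^4 + (1925/9)x^3 + (15271/27)x^2 + (131333/162)x + 197183/486

E_{2/3} f = -(5/2)x^5 - (25/3)x^4 - (100/9)x^3 - (227/27)x^2 - (308/81)x - 188/243
E_{2} f = -(5/2)x^5 - 25x^4 - 100x^3 - 201x^2 - 204x - 84
θ E_{2} f = -(25/2)x^5 - 100x^4 - 300x^3 - 402x^2 - 204x
θ f = -(25/2)x^5 - 2x^2
E_{2} θ f = -(25/2)x^5 - 125x^4 - 500x^3 - 1002x^2 - 1008x - 408
[θ, E_{2}] f = 25x^4 + 200x^3 + 600x^2 + 804x + 408
S_{-1} f = (5/2)x^5 - x^2
∇ f = -(25/2)x^4 + 25x^3 - 25x^2 + (21/2)x - 3/2
(S_{-1} + ∇) f = (5/2)x^5 - (25/2)x^4 + 25x^3 - 26x^2 + (21/2)x - 3/2
(E_{2/3} + [θ, E_{2}] + (S_{-1} + ∇)) f = (25/6)x^4 + (1925/9)x^3 + (15271/27)x^2 + (131333/162)x + 197183/486


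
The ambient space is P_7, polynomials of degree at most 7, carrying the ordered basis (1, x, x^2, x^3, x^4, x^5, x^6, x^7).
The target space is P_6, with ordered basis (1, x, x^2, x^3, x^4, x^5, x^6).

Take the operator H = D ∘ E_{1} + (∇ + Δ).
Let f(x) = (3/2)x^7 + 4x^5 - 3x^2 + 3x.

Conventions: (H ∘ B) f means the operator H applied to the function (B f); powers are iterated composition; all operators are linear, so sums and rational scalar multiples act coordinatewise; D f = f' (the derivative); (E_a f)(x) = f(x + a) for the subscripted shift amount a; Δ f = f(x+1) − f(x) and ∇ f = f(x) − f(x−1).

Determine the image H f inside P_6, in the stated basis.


g(x) = (63/2)x^6 + 63x^5 + (645/2)x^4 + 290x^3 + (841/2)x^2 + 125x + 89/2

E_{1} f = (3/2)x^7 + (21/2)x^6 + (71/2)x^5 + (145/2)x^4 + (185/2)x^3 + (137/2)x^2 + (55/2)x + 11/2
D E_{1} f = (21/2)x^6 + 63x^5 + (355/2)x^4 + 290x^3 + (555/2)x^2 + 137x + 55/2
∇ f = (21/2)x^6 - (63/2)x^5 + (145/2)x^4 - (185/2)x^3 + (143/2)x^2 - (73/2)x + 23/2
Δ f = (21/2)x^6 + (63/2)x^5 + (145/2)x^4 + (185/2)x^3 + (143/2)x^2 + (49/2)x + 11/2
(∇ + Δ) f = 21x^6 + 145x^4 + 143x^2 - 12x + 17
(D ∘ E_{1} + (∇ + Δ)) f = (63/2)x^6 + 63x^5 + (645/2)x^4 + 290x^3 + (841/2)x^2 + 125x + 89/2


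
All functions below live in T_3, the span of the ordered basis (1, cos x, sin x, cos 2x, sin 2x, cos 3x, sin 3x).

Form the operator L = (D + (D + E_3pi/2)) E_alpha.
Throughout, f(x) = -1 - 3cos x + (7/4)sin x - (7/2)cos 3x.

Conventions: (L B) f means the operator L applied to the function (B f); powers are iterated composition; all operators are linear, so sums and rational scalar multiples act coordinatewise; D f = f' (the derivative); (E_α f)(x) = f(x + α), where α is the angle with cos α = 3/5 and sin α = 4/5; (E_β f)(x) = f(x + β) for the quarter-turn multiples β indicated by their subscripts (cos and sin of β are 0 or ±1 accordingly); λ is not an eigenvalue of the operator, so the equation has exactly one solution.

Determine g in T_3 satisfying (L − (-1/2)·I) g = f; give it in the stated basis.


the result is g(x) = -2/3 - (1/3)cos x - (31/6)sin x + (3437/23393)cos 3x + (11466/23393)sin 3x

write g with unknown coordinates in the stated basis and equate coefficients in (L − (-1/2)·I) g = f
solving from the highest basis element down gives g = -2/3 - (1/3)cos x - (31/6)sin x + (3437/23393)cos 3x + (11466/23393)sin 3x
check: L g = -2/3 - (17/6)cos x + (13/3)sin x - (83594/23393)cos 3x - (5733/23393)sin 3x
so L g − (-1/2)·g = -1 - 3cos x + (7/4)sin x - (7/2)cos 3x = f ✓


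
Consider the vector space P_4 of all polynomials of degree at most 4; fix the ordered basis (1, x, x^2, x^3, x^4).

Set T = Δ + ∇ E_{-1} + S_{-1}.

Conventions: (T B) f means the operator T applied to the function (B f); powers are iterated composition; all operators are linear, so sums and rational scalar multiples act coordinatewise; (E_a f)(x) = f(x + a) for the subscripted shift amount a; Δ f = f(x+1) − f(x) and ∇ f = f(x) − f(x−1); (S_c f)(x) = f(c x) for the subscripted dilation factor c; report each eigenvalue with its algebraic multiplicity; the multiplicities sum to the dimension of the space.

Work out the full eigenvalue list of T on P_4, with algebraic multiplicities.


image of 1: 1
image of x: -x + 2
image of x^2: x^2 + 4x - 2
image of x^3: -x^3 + 6x^2 - 6x + 8
image of x^4: x^4 + 8x^3 - 12x^2 + 32x - 14
the matrix is upper triangular; its diagonal is (1, -1, 1, -1, 1)
for a triangular matrix the eigenvalues are the diagonal entries, with algebraic multiplicity their repetition count

λ = -1 (multiplicity 2), λ = 1 (multiplicity 3)


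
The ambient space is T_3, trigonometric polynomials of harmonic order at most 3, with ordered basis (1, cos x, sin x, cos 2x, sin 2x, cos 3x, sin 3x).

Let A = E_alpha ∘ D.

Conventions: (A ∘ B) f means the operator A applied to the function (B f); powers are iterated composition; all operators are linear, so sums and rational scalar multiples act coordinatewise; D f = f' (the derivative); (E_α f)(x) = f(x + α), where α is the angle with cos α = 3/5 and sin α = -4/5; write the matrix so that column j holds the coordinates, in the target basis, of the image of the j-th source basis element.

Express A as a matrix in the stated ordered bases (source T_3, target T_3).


image of 1: 0
image of cos x: (4/5)cos x - (3/5)sin x
image of sin x: (3/5)cos x + (4/5)sin x
image of cos 2x: (48/25)cos 2x + (14/25)sin 2x
image of sin 2x: -(14/25)cos 2x + (48/25)sin 2x
image of cos 3x: (132/125)cos 3x + (351/125)sin 3x
image of sin 3x: -(351/125)cos 3x + (132/125)sin 3x
each image's coordinates form column j of the matrix

the matrix is [[0, 0, 0, 0, 0, 0, 0]; [0, 4/5, 3/5, 0, 0, 0, 0]; [0, -3/5, 4/5, 0, 0, 0, 0]; [0, 0, 0, 48/25, -14/25, 0, 0]; [0, 0, 0, 14/25, 48/25, 0, 0]; [0, 0, 0, 0, 0, 132/125, -351/125]; [0, 0, 0, 0, 0, 351/125, 132/125]] (rows listed top to bottom)


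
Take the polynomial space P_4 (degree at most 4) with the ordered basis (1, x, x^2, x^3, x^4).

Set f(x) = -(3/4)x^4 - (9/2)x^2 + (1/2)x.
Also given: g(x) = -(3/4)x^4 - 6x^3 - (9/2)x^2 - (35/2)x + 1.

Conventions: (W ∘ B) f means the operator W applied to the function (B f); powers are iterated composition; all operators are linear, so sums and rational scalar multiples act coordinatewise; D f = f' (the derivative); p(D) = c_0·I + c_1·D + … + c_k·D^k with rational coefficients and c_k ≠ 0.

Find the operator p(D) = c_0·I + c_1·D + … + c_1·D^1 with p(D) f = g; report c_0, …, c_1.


c_0 = 1, c_1 = 2

D^0 f = -(3/4)x^4 - (9/2)x^2 + (1/2)x
D^1 f = -3x^3 - 9x + 1/2
matching coefficients of g against c_0 f + c_1 Df + … from the top degree down determines the c_i
solution: c_0 = 1, c_1 = 2


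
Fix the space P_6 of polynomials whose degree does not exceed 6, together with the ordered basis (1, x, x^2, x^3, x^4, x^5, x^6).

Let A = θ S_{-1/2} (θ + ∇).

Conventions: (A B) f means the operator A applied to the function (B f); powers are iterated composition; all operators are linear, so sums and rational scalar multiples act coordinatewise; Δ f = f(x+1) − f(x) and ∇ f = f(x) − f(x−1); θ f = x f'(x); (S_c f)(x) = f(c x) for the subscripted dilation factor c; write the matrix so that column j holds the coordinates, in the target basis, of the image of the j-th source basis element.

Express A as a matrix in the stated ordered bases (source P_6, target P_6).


image of 1: 0
image of x: -(1/2)x
image of x^2: x^2 - x
image of x^3: -(9/8)x^3 + (3/2)x^2 + (3/2)x
image of x^4: x^4 - (3/2)x^3 - 3x^2 - 2x
image of x^5: -(25/32)x^5 + (5/4)x^4 + (15/4)x^3 + 5x^2 + (5/2)x
image of x^6: (9/16)x^6 - (15/16)x^5 - (15/4)x^4 - (15/2)x^3 - (15/2)x^2 - 3x
each image's coordinates form column j of the matrix

the matrix is [[0, 0, 0, 0, 0, 0, 0]; [0, -1/2, -1, 3/2, -2, 5/2, -3]; [0, 0, 1, 3/2, -3, 5, -15/2]; [0, 0, 0, -9/8, -3/2, 15/4, -15/2]; [0, 0, 0, 0, 1, 5/4, -15/4]; [0, 0, 0, 0, 0, -25/32, -15/16]; [0, 0, 0, 0, 0, 0, 9/16]] (rows listed top to bottom)


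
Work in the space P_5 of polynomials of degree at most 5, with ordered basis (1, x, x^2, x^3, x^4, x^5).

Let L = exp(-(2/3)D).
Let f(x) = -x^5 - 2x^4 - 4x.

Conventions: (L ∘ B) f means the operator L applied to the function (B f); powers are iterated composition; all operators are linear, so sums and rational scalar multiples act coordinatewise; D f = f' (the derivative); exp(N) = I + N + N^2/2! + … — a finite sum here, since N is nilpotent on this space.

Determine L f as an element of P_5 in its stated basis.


the result is g(x) = -x^5 + (4/3)x^4 + (8/9)x^3 - (64/27)x^2 - (212/81)x + 584/243

order-1 term: (10/3)x^4 + (16/3)x^3 + 8/3
order-2 term: -(40/9)x^3 - (16/3)x^2
order-3 term: (80/27)x^2 + (64/27)x
order-4 term: -(80/81)x - 32/81
order-5 term: 32/243
the series for exp(-(2/3)D) f terminates at order 5
exp(-(2/3)D) f = -x^5 + (4/3)x^4 + (8/9)x^3 - (64/27)x^2 - (212/81)x + 584/243


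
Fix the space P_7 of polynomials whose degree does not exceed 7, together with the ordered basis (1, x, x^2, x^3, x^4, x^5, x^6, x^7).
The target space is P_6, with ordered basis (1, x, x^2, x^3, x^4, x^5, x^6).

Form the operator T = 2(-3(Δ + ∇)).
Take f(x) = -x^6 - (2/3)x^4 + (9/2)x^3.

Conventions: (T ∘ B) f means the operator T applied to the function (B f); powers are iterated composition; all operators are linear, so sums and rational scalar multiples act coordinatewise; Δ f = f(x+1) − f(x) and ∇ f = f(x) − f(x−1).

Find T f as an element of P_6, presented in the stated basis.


the image equals g(x) = 72x^5 + 272x^3 - 162x^2 + 104x - 54

Δ f = -6x^5 - 15x^4 - (68/3)x^3 - (11/2)x^2 + (29/6)x + 17/6
∇ f = -6x^5 + 15x^4 - (68/3)x^3 + (65/2)x^2 - (133/6)x + 37/6
(Δ + ∇) f = -12x^5 - (136/3)x^3 + 27x^2 - (52/3)x + 9
(-3(Δ + ∇)) f = 36x^5 + 136x^3 - 81x^2 + 52x - 27
(2(-3(Δ + ∇))) f = 72x^5 + 272x^3 - 162x^2 + 104x - 54


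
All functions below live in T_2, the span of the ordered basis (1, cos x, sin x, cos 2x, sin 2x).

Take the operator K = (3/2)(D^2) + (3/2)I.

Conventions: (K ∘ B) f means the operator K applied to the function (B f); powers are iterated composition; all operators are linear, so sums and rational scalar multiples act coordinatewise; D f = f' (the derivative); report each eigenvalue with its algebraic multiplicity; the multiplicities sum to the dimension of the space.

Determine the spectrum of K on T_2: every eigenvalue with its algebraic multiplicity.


image of 1: 3/2
image of cos x: 0
image of sin x: 0
image of cos 2x: -(9/2)cos 2x
image of sin 2x: -(9/2)sin 2x
the matrix is diagonal; its diagonal is (3/2, 0, 0, -9/2, -9/2)
for a triangular matrix the eigenvalues are the diagonal entries, with algebraic multiplicity their repetition count

λ = -9/2 (multiplicity 2), λ = 0 (multiplicity 2), λ = 3/2 (multiplicity 1)


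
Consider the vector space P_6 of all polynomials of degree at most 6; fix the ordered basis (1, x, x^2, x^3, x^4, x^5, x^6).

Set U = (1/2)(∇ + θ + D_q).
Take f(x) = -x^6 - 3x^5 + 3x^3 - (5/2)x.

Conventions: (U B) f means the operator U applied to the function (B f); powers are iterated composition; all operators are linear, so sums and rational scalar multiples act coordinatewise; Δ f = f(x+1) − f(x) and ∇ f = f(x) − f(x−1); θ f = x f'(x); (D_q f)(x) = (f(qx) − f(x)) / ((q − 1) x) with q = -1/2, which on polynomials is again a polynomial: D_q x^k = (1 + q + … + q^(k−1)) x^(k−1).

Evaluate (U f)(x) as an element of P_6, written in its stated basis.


∇ f = -6x^5 + 10x^3 - 6x^2 - 3/2
θ f = -6x^6 - 15x^5 + 9x^3 - (5/2)x
D_q f = -(21/32)x^5 - (33/16)x^4 + (9/4)x^2 - 5/2
(∇ + θ + D_q) f = -6x^6 - (693/32)x^5 - (33/16)x^4 + 19x^3 - (15/4)x^2 - (5/2)x - 4
((1/2)(∇ + θ + D_q)) f = -3x^6 - (693/64)x^5 - (33/32)x^4 + (19/2)x^3 - (15/8)x^2 - (5/4)x - 2

the image equals g(x) = -3x^6 - (693/64)x^5 - (33/32)x^4 + (19/2)x^3 - (15/8)x^2 - (5/4)x - 2


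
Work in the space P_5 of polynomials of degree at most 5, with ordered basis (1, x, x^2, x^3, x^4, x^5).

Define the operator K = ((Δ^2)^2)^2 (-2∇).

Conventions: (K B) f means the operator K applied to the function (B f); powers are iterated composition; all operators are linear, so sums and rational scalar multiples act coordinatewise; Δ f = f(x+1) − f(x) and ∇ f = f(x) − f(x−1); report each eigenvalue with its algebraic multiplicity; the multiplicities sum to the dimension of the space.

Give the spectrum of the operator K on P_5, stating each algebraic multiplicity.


image of 1: 0
image of x: 0
image of x^2: 0
image of x^3: 0
image of x^4: 0
image of x^5: 0
the matrix is upper triangular; its diagonal is (0, 0, 0, 0, 0, 0)
for a triangular matrix the eigenvalues are the diagonal entries, with algebraic multiplicity their repetition count

λ = 0 (multiplicity 6)


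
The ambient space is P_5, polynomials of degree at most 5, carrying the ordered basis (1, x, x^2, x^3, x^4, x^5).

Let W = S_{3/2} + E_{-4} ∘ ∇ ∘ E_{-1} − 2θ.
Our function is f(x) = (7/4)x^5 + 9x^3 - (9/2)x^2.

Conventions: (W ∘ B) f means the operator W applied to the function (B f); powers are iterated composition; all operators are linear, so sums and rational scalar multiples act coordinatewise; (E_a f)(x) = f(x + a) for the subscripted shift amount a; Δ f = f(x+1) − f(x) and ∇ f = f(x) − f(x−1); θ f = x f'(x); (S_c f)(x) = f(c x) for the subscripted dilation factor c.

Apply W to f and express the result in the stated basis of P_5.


the image equals g(x) = -(539/128)x^5 + (35/4)x^4 - (1729/8)x^3 + (13019/8)x^2 - (24709/4)x + 36031/4

S_{3/2} f = (1701/128)x^5 + (243/8)x^3 - (81/8)x^2
E_{-1} f = (7/4)x^5 - (35/4)x^4 + (53/2)x^3 - 49x^2 + (179/4)x - 61/4
∇ E_{-1} f = (35/4)x^4 - (105/2)x^3 + (299/2)x^2 - (885/4)x + 523/4
E_{-4} ∇ E_{-1} f = (35/4)x^4 - (385/2)x^3 + (3239/2)x^2 - (24709/4)x + 36031/4
θ f = (35/4)x^5 + 27x^3 - 9x^2
(-2θ) f = -(35/2)x^5 - 54x^3 + 18x^2
(S_{3/2} + E_{-4} ∘ ∇ ∘ E_{-1} − 2θ) f = -(539/128)x^5 + (35/4)x^4 - (1729/8)x^3 + (13019/8)x^2 - (24709/4)x + 36031/4


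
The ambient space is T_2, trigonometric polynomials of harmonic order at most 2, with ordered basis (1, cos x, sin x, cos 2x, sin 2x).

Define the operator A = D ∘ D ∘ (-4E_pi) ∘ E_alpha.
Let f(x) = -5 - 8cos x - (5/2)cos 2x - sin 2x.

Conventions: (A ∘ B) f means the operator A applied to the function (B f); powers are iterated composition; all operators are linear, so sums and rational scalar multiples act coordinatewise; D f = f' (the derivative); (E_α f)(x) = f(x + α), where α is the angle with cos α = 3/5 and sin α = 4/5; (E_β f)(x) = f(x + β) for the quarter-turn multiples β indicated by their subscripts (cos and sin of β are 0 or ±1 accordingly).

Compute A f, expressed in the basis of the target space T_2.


the result is g(x) = (96/5)cos x - (128/5)sin x - (104/25)cos 2x + (1072/25)sin 2x

E_alpha f = -5 - (24/5)cos x + (32/5)sin x - (13/50)cos 2x + (67/25)sin 2x
E_pi E_alpha f = -5 + (24/5)cos x - (32/5)sin x - (13/50)cos 2x + (67/25)sin 2x
(-4E_pi) E_alpha f = 20 - (96/5)cos x + (128/5)sin x + (26/25)cos 2x - (268/25)sin 2x
D ((-4E_pi) ∘ E_alpha) f = (128/5)cos x + (96/5)sin x - (536/25)cos 2x - (52/25)sin 2x
D D ((-4E_pi) ∘ E_alpha) f = (96/5)cos x - (128/5)sin x - (104/25)cos 2x + (1072/25)sin 2x


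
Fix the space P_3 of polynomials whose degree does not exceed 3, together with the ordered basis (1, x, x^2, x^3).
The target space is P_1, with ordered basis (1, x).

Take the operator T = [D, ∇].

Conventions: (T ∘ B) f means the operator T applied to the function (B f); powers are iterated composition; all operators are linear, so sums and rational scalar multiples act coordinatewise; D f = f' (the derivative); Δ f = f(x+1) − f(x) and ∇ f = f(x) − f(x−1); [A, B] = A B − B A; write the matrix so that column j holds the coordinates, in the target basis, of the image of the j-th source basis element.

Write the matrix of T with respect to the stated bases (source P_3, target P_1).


image of 1: 0
image of x: 0
image of x^2: 0
image of x^3: 0
each image's coordinates form column j of the matrix

the matrix is [[0, 0, 0, 0]; [0, 0, 0, 0]] (rows listed top to bottom)


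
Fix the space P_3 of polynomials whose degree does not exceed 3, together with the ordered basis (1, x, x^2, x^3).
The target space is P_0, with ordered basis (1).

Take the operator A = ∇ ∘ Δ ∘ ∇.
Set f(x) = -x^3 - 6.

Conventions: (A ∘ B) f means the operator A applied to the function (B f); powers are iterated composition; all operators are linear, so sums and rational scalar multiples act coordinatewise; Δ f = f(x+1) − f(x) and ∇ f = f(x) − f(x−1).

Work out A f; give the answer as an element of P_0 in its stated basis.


g(x) = -6

∇ f = -3x^2 + 3x - 1
Δ ∇ f = -6x
∇ Δ ∇ f = -6


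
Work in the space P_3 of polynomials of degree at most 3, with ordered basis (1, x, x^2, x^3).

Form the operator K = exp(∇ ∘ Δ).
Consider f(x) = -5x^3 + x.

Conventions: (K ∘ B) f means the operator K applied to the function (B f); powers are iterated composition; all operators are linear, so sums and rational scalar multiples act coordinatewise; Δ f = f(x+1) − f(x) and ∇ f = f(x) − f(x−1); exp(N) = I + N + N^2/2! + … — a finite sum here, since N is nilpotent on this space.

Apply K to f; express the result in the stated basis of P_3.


order-1 term: -30x
the series for exp(∇ ∘ Δ) f terminates at order 1
exp(∇ ∘ Δ) f = -5x^3 - 29x

the image equals g(x) = -5x^3 - 29x


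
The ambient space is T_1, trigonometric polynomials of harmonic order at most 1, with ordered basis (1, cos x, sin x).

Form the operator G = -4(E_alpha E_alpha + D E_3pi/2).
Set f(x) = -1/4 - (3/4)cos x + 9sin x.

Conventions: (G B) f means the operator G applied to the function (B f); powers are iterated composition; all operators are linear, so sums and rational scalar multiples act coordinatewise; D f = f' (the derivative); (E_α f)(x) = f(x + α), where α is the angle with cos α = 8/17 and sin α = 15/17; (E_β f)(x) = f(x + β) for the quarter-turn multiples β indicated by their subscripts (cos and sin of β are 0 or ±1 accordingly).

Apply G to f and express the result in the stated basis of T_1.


the image equals g(x) = 1 - (8256/289)cos x - (5328/289)sin x

E_alpha f = -1/4 + (129/17)cos x + (333/68)sin x
E_alpha E_alpha f = -1/4 + (9123/1156)cos x - (1269/289)sin x
E_3pi/2 f = -1/4 - 9cos x - (3/4)sin x
D E_3pi/2 f = -(3/4)cos x + 9sin x
(E_alpha E_alpha + D E_3pi/2) f = -1/4 + (2064/289)cos x + (1332/289)sin x
(-4(E_alpha E_alpha + D E_3pi/2)) f = 1 - (8256/289)cos x - (5328/289)sin x


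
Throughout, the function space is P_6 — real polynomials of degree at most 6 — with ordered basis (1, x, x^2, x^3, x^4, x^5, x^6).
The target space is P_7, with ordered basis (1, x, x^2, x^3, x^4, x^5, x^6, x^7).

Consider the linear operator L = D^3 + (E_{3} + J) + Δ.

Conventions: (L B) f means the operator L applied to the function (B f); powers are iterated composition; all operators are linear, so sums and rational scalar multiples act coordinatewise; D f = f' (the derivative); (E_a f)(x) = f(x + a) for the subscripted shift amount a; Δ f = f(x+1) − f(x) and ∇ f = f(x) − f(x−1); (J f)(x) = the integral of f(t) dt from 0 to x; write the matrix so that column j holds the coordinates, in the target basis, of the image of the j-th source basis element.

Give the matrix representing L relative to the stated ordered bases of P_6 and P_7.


image of 1: x + 1
image of x: (1/2)x^2 + x + 4
image of x^2: (1/3)x^3 + x^2 + 8x + 10
image of x^3: (1/4)x^4 + x^3 + 12x^2 + 30x + 34
image of x^4: (1/5)x^5 + x^4 + 16x^3 + 60x^2 + 136x + 82
image of x^5: (1/6)x^6 + x^5 + 20x^4 + 100x^3 + 340x^2 + 410x + 244
image of x^6: (1/7)x^7 + x^6 + 24x^5 + 150x^4 + 680x^3 + 1230x^2 + 1464x + 730
each image's coordinates form column j of the matrix

the matrix is [[1, 4, 10, 34, 82, 244, 730]; [1, 1, 8, 30, 136, 410, 1464]; [0, 1/2, 1, 12, 60, 340, 1230]; [0, 0, 1/3, 1, 16, 100, 680]; [0, 0, 0, 1/4, 1, 20, 150]; [0, 0, 0, 0, 1/5, 1, 24]; [0, 0, 0, 0, 0, 1/6, 1]; [0, 0, 0, 0, 0, 0, 1/7]] (rows listed top to bottom)


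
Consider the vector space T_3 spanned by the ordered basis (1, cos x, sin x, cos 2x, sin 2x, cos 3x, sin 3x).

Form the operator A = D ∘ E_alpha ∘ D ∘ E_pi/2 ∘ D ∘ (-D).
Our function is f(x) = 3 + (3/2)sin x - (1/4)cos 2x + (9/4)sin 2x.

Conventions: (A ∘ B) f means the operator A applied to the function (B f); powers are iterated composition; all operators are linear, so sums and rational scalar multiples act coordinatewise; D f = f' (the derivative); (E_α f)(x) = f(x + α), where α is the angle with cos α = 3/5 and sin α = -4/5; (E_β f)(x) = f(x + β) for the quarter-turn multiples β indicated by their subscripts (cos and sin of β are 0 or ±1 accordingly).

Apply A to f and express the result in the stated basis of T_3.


D f = (3/2)cos x + (9/2)cos 2x + (1/2)sin 2x
(-D) f = -(3/2)cos x - (9/2)cos 2x - (1/2)sin 2x
D (-D) f = (3/2)sin x - cos 2x + 9sin 2x
E_pi/2 D (-D) f = (3/2)cos x + cos 2x - 9sin 2x
D E_pi/2 D (-D) f = -(3/2)sin x - 18cos 2x - 2sin 2x
E_alpha (D ∘ E_pi/2 ∘ D ∘ (-D)) f = (6/5)cos x - (9/10)sin x + (174/25)cos 2x - (418/25)sin 2x
D E_alpha (D ∘ E_pi/2 ∘ D ∘ (-D)) f = -(9/10)cos x - (6/5)sin x - (836/25)cos 2x - (348/25)sin 2x

the result is g(x) = -(9/10)cos x - (6/5)sin x - (836/25)cos 2x - (348/25)sin 2x


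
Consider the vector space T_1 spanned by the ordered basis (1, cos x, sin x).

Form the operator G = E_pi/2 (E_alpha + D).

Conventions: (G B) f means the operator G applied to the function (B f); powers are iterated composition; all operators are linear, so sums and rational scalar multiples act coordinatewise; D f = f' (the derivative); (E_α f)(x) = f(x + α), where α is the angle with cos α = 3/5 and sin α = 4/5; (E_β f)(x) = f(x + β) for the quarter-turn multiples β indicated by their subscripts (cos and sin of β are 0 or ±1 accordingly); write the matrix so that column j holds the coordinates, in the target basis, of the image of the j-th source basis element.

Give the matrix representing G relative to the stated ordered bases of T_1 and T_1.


image of 1: 1
image of cos x: -(9/5)cos x - (3/5)sin x
image of sin x: (3/5)cos x - (9/5)sin x
each image's coordinates form column j of the matrix

the matrix is [[1, 0, 0]; [0, -9/5, 3/5]; [0, -3/5, -9/5]] (rows listed top to bottom)


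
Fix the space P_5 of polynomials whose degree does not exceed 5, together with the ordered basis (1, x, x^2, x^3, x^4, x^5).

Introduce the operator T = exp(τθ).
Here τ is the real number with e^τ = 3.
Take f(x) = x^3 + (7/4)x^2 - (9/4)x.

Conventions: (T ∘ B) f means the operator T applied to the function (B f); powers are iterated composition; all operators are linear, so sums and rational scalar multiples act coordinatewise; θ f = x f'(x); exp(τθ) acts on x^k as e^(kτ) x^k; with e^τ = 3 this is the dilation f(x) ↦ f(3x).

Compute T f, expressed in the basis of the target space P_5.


exp(τθ) x^k = e^(kτ) x^k; with e^τ = 3 this sends x^k to 3^k x^k
x ↦ 3 x
x^2 ↦ 9 x^2
x^3 ↦ 27 x^3
applying this coordinatewise to f: exp(τθ) f = 27x^3 + (63/4)x^2 - (27/4)x

the image equals g(x) = 27x^3 + (63/4)x^2 - (27/4)x


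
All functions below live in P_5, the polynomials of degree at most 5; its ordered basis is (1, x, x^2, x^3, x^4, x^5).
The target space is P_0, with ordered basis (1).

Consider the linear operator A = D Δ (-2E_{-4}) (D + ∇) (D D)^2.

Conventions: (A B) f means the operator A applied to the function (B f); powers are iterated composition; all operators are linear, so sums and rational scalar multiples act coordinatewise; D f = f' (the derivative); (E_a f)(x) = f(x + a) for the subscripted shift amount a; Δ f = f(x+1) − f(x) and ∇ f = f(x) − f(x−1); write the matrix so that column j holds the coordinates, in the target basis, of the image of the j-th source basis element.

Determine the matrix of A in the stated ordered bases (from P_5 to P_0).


image of 1: 0
image of x: 0
image of x^2: 0
image of x^3: 0
image of x^4: 0
image of x^5: 0
each image's coordinates form column j of the matrix

the matrix is [[0, 0, 0, 0, 0, 0]] (rows listed top to bottom)


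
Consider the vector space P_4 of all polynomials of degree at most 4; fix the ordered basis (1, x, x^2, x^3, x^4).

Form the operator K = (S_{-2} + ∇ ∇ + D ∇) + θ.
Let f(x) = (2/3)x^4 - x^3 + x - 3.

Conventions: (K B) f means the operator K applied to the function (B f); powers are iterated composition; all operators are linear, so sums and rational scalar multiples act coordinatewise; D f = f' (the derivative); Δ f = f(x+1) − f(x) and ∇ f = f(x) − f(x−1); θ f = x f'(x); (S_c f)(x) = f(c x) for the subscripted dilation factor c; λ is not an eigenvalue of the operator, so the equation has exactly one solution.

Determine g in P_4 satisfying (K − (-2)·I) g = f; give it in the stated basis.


the result is g(x) = (1/33)x^4 + (1/3)x^3 - (1/11)x^2 - (21/11)x - 2/33

write g with unknown coordinates in the stated basis and equate coefficients in (K − (-2)·I) g = f
solving from the highest basis element down gives g = (1/33)x^4 + (1/3)x^3 - (1/11)x^2 - (21/11)x - 2/33
check: K g = (20/33)x^4 - (5/3)x^3 + (2/11)x^2 + (53/11)x - 95/33
so K g − (-2)·g = (2/3)x^4 - x^3 + x - 3 = f ✓


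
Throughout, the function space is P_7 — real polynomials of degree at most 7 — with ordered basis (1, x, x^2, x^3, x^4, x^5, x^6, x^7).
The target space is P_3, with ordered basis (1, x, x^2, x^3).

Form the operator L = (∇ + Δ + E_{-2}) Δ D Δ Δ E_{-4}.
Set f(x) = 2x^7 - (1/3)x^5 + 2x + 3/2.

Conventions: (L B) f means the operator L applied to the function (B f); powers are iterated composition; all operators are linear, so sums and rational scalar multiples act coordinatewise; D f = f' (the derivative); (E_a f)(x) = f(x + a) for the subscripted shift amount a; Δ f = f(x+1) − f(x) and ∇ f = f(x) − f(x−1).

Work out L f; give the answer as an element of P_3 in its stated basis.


E_{-4} f = 2x^7 - 56x^6 + (2015/3)x^5 - (13420/3)x^4 + (53600/3)x^3 - (128384/3)x^2 + (170758/3)x - 194599/6
Δ E_{-4} f = 14x^6 - 294x^5 + (7765/3)x^4 - (36680/3)x^3 + (98036/3)x^2 - (140539/3)x + 84407/3
Δ Δ E_{-4} f = 84x^5 - 1260x^4 + (23080/3)x^3 - 23880x^2 + (112934/3)x - 24086
D (Δ Δ E_{-4}) f = 420x^4 - 5040x^3 + 23080x^2 - 47760x + 112934/3
Δ D (Δ Δ E_{-4}) f = 1680x^3 - 12600x^2 + 32720x - 29300
∇ (Δ D) (Δ Δ E_{-4}) f = 5040x^2 - 30240x + 47000
Δ (Δ D) (Δ Δ E_{-4}) f = 5040x^2 - 20160x + 21800
E_{-2} (Δ D) (Δ Δ E_{-4}) f = 1680x^3 - 22680x^2 + 103280x - 158580
(∇ + Δ + E_{-2}) (Δ D) (Δ Δ E_{-4}) f = 1680x^3 - 12600x^2 + 52880x - 89780

g(x) = 1680x^3 - 12600x^2 + 52880x - 89780


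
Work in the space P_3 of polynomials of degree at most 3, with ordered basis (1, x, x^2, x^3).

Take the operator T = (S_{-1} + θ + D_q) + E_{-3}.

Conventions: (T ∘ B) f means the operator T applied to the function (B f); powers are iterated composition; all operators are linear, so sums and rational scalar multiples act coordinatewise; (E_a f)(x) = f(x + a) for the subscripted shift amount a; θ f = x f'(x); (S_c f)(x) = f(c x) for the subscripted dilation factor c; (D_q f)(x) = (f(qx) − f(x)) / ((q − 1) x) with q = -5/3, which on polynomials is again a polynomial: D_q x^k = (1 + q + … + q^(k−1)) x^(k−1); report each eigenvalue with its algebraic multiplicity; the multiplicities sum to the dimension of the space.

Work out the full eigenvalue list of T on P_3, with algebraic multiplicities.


λ = 1 (multiplicity 1), λ = 2 (multiplicity 1), λ = 3 (multiplicity 1), λ = 4 (multiplicity 1)

image of 1: 2
image of x: x - 2
image of x^2: 4x^2 - (20/3)x + 9
image of x^3: 3x^3 - (62/9)x^2 + 27x - 27
the matrix is upper triangular; its diagonal is (2, 1, 4, 3)
for a triangular matrix the eigenvalues are the diagonal entries, with algebraic multiplicity their repetition count


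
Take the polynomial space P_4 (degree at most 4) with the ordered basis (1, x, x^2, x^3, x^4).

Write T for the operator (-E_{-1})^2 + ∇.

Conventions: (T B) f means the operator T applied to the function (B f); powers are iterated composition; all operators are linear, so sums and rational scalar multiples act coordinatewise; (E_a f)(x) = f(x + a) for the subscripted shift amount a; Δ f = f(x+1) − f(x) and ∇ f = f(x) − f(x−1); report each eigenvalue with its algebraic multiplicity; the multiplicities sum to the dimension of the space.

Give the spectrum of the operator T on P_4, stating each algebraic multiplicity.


λ = 1 (multiplicity 5)

image of 1: 1
image of x: x - 1
image of x^2: x^2 - 2x + 3
image of x^3: x^3 - 3x^2 + 9x - 7
image of x^4: x^4 - 4x^3 + 18x^2 - 28x + 15
the matrix is upper triangular; its diagonal is (1, 1, 1, 1, 1)
for a triangular matrix the eigenvalues are the diagonal entries, with algebraic multiplicity their repetition count


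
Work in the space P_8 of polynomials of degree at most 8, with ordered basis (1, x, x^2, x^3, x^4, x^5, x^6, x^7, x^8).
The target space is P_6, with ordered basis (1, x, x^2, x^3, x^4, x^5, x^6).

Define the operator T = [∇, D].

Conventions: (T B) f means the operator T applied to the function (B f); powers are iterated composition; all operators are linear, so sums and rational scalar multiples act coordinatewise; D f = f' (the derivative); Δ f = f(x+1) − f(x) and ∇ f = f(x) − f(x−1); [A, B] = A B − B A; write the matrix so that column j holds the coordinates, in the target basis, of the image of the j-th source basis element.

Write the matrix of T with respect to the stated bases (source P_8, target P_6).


the matrix is [[0, 0, 0, 0, 0, 0, 0, 0, 0]; [0, 0, 0, 0, 0, 0, 0, 0, 0]; [0, 0, 0, 0, 0, 0, 0, 0, 0]; [0, 0, 0, 0, 0, 0, 0, 0, 0]; [0, 0, 0, 0, 0, 0, 0, 0, 0]; [0, 0, 0, 0, 0, 0, 0, 0, 0]; [0, 0, 0, 0, 0, 0, 0, 0, 0]] (rows listed top to bottom)

image of 1: 0
image of x: 0
image of x^2: 0
image of x^3: 0
image of x^4: 0
image of x^5: 0
image of x^6: 0
image of x^7: 0
image of x^8: 0
each image's coordinates form column j of the matrix


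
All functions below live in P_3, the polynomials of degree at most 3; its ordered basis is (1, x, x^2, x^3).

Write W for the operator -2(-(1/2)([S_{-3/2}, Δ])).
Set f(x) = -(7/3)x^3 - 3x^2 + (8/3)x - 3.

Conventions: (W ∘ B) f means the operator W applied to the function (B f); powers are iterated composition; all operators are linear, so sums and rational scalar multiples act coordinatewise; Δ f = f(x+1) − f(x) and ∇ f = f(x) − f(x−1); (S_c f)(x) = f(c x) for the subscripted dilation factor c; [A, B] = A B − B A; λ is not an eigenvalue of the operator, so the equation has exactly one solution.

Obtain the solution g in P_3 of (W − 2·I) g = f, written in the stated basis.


g(x) = (7/6)x^3 + (363/32)x^2 - (15587/384)x - 82601/1536

write g with unknown coordinates in the stated basis and equate coefficients in (W − 2·I) g = f
solving from the highest basis element down gives g = (7/6)x^3 + (363/32)x^2 - (15587/384)x - 82601/1536
check: W g = (315/16)x^2 - (5025/64)x - 84905/768
so W g − 2·g = -(7/3)x^3 - 3x^2 + (8/3)x - 3 = f ✓


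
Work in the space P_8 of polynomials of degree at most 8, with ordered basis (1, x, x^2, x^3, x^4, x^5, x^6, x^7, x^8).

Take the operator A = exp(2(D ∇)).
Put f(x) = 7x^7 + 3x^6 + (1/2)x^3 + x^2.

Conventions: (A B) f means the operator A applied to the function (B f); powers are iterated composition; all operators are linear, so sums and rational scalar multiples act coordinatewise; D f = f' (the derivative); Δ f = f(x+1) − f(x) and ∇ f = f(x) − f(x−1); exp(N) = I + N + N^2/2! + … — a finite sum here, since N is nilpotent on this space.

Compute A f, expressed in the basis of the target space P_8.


order-1 term: 588x^5 - 1290x^4 + 1600x^3 - 1110x^2 + 414x - 61
order-2 term: 11760x^3 - 33120x^2 + 36840x - 15120
order-3 term: 47040x - 67680
the series for exp(2(D ∇)) f terminates at order 3
exp(2(D ∇)) f = 7x^7 + 3x^6 + 588x^5 - 1290x^4 + (26721/2)x^3 - 34229x^2 + 84294x - 82861

g(x) = 7x^7 + 3x^6 + 588x^5 - 1290x^4 + (26721/2)x^3 - 34229x^2 + 84294x - 82861


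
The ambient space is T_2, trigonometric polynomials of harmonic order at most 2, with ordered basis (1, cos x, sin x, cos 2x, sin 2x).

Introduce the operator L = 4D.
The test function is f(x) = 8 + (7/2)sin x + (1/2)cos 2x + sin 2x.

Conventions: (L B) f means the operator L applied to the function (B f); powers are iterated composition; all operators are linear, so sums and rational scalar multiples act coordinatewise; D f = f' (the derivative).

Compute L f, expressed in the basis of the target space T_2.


D f = (7/2)cos x + 2cos 2x - sin 2x
(4D) f = 14cos x + 8cos 2x - 4sin 2x

the image equals g(x) = 14cos x + 8cos 2x - 4sin 2x


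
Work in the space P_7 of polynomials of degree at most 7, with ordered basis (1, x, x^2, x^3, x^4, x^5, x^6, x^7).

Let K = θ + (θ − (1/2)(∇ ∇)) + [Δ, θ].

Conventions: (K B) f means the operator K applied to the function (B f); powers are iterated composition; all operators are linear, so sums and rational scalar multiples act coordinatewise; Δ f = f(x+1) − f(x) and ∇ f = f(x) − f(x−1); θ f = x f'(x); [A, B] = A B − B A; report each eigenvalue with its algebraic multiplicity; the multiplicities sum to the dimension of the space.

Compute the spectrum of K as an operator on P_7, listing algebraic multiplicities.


image of 1: 0
image of x: 2x + 1
image of x^2: 4x^2 + 2x + 1
image of x^3: 6x^3 + 3x^2 + 3x + 6
image of x^4: 8x^4 + 4x^3 + 6x^2 + 24x - 3
image of x^5: 10x^5 + 5x^4 + 10x^3 + 60x^2 - 15x + 20
image of x^6: 12x^6 + 6x^5 + 15x^4 + 120x^3 - 45x^2 + 120x - 25
image of x^7: 14x^7 + 7x^6 + 21x^5 + 210x^4 - 105x^3 + 420x^2 - 175x + 70
the matrix is upper triangular; its diagonal is (0, 2, 4, 6, 8, 10, 12, 14)
for a triangular matrix the eigenvalues are the diagonal entries, with algebraic multiplicity their repetition count

λ = 0 (multiplicity 1), λ = 2 (multiplicity 1), λ = 4 (multiplicity 1), λ = 6 (multiplicity 1), λ = 8 (multiplicity 1), λ = 10 (multiplicity 1), λ = 12 (multiplicity 1), λ = 14 (multiplicity 1)


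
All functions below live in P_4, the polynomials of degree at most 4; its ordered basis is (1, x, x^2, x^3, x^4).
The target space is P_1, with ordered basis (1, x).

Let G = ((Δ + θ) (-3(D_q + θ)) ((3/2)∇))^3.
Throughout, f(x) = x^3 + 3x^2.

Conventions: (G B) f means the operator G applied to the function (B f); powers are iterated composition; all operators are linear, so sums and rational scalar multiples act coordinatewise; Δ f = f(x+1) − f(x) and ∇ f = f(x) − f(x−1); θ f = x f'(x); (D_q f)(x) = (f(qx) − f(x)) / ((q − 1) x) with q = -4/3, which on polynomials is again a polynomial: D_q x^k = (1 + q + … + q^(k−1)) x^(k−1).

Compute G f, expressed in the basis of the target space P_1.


the image equals g(x) = 0

∇ f = 3x^2 + 3x - 2
((3/2)∇) f = (9/2)x^2 + (9/2)x - 3
D_q ((3/2)∇) f = -(3/2)x + 9/2
θ ((3/2)∇) f = 9x^2 + (9/2)x
(D_q + θ) ((3/2)∇) f = 9x^2 + 3x + 9/2
(-3(D_q + θ)) ((3/2)∇) f = -27x^2 - 9x - 27/2
Δ (-3(D_q + θ)) ((3/2)∇) f = -54x - 36
θ (-3(D_q + θ)) ((3/2)∇) f = -54x^2 - 9x
(Δ + θ) (-3(D_q + θ)) ((3/2)∇) f = -54x^2 - 63x - 36
∇ ((Δ + θ) (-3(D_q + θ)) ((3/2)∇)) f = -108x - 9
((3/2)∇) ((Δ + θ) (-3(D_q + θ)) ((3/2)∇)) f = -162x - 27/2
D_q ((3/2)∇) ((Δ + θ) (-3(D_q + θ)) ((3/2)∇)) f = -162
θ ((3/2)∇) ((Δ + θ) (-3(D_q + θ)) ((3/2)∇)) f = -162x
(D_q + θ) ((3/2)∇) ((Δ + θ) (-3(D_q + θ)) ((3/2)∇)) f = -162x - 162
(-3(D_q + θ)) ((3/2)∇) ((Δ + θ) (-3(D_q + θ)) ((3/2)∇)) f = 486x + 486
Δ (-3(D_q + θ)) ((3/2)∇) ((Δ + θ) (-3(D_q + θ)) ((3/2)∇)) f = 486
θ (-3(D_q + θ)) ((3/2)∇) ((Δ + θ) (-3(D_q + θ)) ((3/2)∇)) f = 486x
(Δ + θ) (-3(D_q + θ)) ((3/2)∇) ((Δ + θ) (-3(D_q + θ)) ((3/2)∇)) f = 486x + 486
∇ ((Δ + θ) (-3(D_q + θ)) ((3/2)∇)) ((Δ + θ) (-3(D_q + θ)) ((3/2)∇)) f = 486
((3/2)∇) ((Δ + θ) (-3(D_q + θ)) ((3/2)∇)) ((Δ + θ) (-3(D_q + θ)) ((3/2)∇)) f = 729
D_q ((3/2)∇) ((Δ + θ) (-3(D_q + θ)) ((3/2)∇)) ((Δ + θ) (-3(D_q + θ)) ((3/2)∇)) f = 0
θ ((3/2)∇) ((Δ + θ) (-3(D_q + θ)) ((3/2)∇)) ((Δ + θ) (-3(D_q + θ)) ((3/2)∇)) f = 0
(D_q + θ) ((3/2)∇) ((Δ + θ) (-3(D_q + θ)) ((3/2)∇)) ((Δ + θ) (-3(D_q + θ)) ((3/2)∇)) f = 0
(-3(D_q + θ)) ((3/2)∇) ((Δ + θ) (-3(D_q + θ)) ((3/2)∇)) ((Δ + θ) (-3(D_q + θ)) ((3/2)∇)) f = 0
Δ (-3(D_q + θ)) ((3/2)∇) ((Δ + θ) (-3(D_q + θ)) ((3/2)∇)) ((Δ + θ) (-3(D_q + θ)) ((3/2)∇)) f = 0
θ (-3(D_q + θ)) ((3/2)∇) ((Δ + θ) (-3(D_q + θ)) ((3/2)∇)) ((Δ + θ) (-3(D_q + θ)) ((3/2)∇)) f = 0
(Δ + θ) (-3(D_q + θ)) ((3/2)∇) ((Δ + θ) (-3(D_q + θ)) ((3/2)∇)) ((Δ + θ) (-3(D_q + θ)) ((3/2)∇)) f = 0


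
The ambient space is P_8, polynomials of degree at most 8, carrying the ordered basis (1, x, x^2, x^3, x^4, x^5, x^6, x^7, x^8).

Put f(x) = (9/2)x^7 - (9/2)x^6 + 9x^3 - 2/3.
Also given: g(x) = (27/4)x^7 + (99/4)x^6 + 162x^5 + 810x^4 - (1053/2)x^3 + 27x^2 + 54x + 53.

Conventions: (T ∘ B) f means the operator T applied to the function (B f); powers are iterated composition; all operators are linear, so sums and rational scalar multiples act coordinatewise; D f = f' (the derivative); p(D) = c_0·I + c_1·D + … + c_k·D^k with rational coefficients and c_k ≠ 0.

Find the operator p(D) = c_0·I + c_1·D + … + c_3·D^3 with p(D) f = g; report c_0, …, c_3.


D^0 f = (9/2)x^7 - (9/2)x^6 + 9x^3 - 2/3
D^1 f = (63/2)x^6 - 27x^5 + 27x^2
D^2 f = 189x^5 - 135x^4 + 54x
D^3 f = 945x^4 - 540x^3 + 54
matching coefficients of g against c_0 f + c_1 Df + … from the top degree down determines the c_i
solution: c_0 = 3/2, c_1 = 1, c_2 = 1, c_3 = 1

c_0 = 3/2, c_1 = 1, c_2 = 1, c_3 = 1


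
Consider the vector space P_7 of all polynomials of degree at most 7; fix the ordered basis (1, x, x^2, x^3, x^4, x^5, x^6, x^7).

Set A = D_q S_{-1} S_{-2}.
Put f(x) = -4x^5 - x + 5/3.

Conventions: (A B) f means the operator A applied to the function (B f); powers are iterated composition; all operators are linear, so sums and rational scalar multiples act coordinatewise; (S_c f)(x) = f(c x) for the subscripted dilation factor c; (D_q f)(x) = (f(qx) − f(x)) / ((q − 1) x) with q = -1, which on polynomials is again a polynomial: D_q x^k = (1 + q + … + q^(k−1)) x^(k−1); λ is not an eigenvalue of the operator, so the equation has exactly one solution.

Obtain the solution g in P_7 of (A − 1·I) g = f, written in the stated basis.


the result is g(x) = 4x^5 + 128x^4 + x + 1/3

write g with unknown coordinates in the stated basis and equate coefficients in (A − 1·I) g = f
solving from the highest basis element down gives g = 4x^5 + 128x^4 + x + 1/3
check: A g = 128x^4 + 2
so A g − 1·g = -4x^5 - x + 5/3 = f ✓
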